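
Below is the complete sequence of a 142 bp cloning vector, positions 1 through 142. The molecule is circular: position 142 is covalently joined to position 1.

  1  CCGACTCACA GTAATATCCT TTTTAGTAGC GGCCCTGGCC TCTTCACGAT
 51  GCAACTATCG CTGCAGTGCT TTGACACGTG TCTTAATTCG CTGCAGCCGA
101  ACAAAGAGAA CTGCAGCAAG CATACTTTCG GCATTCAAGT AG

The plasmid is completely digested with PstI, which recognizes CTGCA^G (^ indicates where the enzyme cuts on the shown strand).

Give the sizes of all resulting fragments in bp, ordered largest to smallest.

PstI sites (CTGCAG) start at positions 61, 91, 111.
PstI cuts after base 5 of each site (before the last base), so after positions 65, 95, 115.
Circular molecule, 3 cuts → 3 fragments:
  66–95 → 30 bp
  96–115 → 20 bp
  116–142 then 1–65 → 27 + 65 = 92 bp
Sorted largest to smallest: 92, 30, 20 bp.

92, 30, 20 bp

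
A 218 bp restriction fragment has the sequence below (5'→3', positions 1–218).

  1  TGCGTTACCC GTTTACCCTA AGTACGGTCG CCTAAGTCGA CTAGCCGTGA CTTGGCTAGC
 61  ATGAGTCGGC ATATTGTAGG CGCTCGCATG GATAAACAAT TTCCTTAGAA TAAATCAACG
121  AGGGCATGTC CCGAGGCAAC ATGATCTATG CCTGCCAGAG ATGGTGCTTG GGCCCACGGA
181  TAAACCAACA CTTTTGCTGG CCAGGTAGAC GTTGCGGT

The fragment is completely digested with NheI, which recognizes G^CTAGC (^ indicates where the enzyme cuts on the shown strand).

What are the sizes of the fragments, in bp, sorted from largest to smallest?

163, 55 bp

The NheI site (GCTAGC) starts at position 55.
NheI cuts after the first base of each site, so after position 55.
Linear molecule, 1 cut → 2 fragments:
  1–55 → 55 bp
  56–218 → 163 bp
Sorted largest to smallest: 163, 55 bp.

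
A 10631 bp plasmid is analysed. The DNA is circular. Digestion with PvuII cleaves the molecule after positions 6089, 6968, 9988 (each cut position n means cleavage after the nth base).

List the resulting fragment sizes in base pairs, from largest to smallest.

6732, 3020, 879 bp

Circular molecule, 3 cuts → 3 fragments:
  6968 − 6089 = 879 bp
  9988 − 6968 = 3020 bp
  wrap: 10631 − 9988 + 6089 = 6732 bp
Sorted largest to smallest: 6732, 3020, 879 bp.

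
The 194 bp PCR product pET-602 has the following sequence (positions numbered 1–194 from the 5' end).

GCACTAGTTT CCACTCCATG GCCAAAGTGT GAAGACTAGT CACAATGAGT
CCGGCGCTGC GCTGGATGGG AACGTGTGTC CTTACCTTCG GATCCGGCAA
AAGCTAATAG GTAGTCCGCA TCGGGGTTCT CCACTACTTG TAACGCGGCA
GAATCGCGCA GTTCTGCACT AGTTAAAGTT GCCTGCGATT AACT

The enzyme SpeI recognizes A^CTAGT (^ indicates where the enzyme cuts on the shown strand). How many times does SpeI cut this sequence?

3

ACTAGT occurs starting at positions 3, 35, 168.
SpeI cuts at 3 sites.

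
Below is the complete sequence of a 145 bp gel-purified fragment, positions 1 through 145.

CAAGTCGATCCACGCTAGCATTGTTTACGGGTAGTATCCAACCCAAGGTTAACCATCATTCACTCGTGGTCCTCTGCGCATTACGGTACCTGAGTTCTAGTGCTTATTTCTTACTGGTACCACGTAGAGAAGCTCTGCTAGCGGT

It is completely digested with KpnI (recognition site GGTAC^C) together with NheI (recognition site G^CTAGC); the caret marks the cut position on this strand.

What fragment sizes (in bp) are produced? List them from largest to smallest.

KpnI sites (GGTACC) start at positions 85, 116.
KpnI cuts after base 5 of each site (before the last base), so after positions 89, 120.
NheI sites (GCTAGC) start at positions 14, 137.
NheI cuts after the first base of each site, so after positions 14, 137.
Combined cut positions: 14, 89, 120, 137.
Linear molecule, 4 cuts → 5 fragments:
  1–14 → 14 bp
  15–89 → 75 bp
  90–120 → 31 bp
  121–137 → 17 bp
  138–145 → 8 bp
Sorted largest to smallest: 75, 31, 17, 14, 8 bp.

75, 31, 17, 14, 8 bp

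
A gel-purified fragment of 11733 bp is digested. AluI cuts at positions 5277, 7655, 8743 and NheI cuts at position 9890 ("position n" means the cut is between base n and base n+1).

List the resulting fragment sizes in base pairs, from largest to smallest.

5277, 2378, 1843, 1147, 1088 bp

Combined cut positions (sorted): 5277, 7655, 8743, 9890.
Linear molecule, 4 cuts → 5 fragments:
  5277 − 0 = 5277 bp
  7655 − 5277 = 2378 bp
  8743 − 7655 = 1088 bp
  9890 − 8743 = 1147 bp
  11733 − 9890 = 1843 bp
Sorted largest to smallest: 5277, 2378, 1843, 1147, 1088 bp.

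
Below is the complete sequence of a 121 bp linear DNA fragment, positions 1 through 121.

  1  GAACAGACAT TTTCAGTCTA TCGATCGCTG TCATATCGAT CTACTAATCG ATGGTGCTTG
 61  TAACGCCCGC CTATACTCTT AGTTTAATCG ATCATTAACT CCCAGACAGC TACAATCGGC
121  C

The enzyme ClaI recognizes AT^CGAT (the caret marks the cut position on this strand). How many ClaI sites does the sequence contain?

4

ATCGAT occurs starting at positions 20, 35, 47, 87.
ClaI cuts at 4 sites.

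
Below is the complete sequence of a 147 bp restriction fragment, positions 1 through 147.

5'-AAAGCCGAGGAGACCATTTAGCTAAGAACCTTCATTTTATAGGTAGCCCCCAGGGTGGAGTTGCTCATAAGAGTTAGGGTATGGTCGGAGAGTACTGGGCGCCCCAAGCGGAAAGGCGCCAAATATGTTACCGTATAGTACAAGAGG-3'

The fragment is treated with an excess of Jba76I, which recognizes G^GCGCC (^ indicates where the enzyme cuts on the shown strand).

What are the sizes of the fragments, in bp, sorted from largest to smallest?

Jba76I sites (GGCGCC) start at positions 98, 115.
Jba76I cuts after the first base of each site, so after positions 98, 115.
Linear molecule, 2 cuts → 3 fragments:
  1–98 → 98 bp
  99–115 → 17 bp
  116–147 → 32 bp
Sorted largest to smallest: 98, 32, 17 bp.

98, 32, 17 bp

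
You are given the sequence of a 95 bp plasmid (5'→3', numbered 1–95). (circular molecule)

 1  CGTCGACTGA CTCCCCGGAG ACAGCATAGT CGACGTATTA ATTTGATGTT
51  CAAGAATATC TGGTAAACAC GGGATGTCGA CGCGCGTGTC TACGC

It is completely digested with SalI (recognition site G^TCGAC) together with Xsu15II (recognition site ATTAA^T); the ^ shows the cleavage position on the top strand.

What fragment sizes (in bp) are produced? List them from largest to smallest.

SalI sites (GTCGAC) start at positions 2, 29, 76.
SalI cuts after the first base of each site, so after positions 2, 29, 76.
The Xsu15II site (ATTAAT) starts at position 37.
Xsu15II cuts after base 5 of each site (before the last base), so after position 41.
Combined cut positions: 2, 29, 41, 76.
Circular molecule, 4 cuts → 4 fragments:
  3–29 → 27 bp
  30–41 → 12 bp
  42–76 → 35 bp
  77–95 then 1–2 → 19 + 2 = 21 bp
Sorted largest to smallest: 35, 27, 21, 12 bp.

35, 27, 21, 12 bp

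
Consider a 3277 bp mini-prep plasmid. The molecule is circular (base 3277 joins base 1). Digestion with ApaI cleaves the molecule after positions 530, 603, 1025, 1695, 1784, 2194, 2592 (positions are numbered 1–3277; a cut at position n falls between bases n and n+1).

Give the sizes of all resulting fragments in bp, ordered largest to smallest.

Circular molecule, 7 cuts → 7 fragments:
  603 − 530 = 73 bp
  1025 − 603 = 422 bp
  1695 − 1025 = 670 bp
  1784 − 1695 = 89 bp
  2194 − 1784 = 410 bp
  2592 − 2194 = 398 bp
  wrap: 3277 − 2592 + 530 = 1215 bp
Sorted largest to smallest: 1215, 670, 422, 410, 398, 89, 73 bp.

1215, 670, 422, 410, 398, 89, 73 bp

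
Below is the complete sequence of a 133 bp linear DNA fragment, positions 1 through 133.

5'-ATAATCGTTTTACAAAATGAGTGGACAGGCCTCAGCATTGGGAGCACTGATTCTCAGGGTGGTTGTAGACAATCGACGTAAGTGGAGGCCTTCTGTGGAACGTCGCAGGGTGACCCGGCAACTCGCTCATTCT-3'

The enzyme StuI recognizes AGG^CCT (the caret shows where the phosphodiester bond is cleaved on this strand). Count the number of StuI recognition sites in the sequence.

AGGCCT occurs starting at positions 27, 86.
StuI cuts at 2 sites.

2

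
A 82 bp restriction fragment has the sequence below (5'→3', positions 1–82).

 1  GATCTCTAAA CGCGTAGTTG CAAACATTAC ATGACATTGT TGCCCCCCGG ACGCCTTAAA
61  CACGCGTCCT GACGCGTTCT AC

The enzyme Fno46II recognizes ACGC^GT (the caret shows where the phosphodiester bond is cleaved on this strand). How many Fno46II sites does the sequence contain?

ACGCGT occurs starting at positions 10, 62, 72.
Fno46II cuts at 3 sites.

3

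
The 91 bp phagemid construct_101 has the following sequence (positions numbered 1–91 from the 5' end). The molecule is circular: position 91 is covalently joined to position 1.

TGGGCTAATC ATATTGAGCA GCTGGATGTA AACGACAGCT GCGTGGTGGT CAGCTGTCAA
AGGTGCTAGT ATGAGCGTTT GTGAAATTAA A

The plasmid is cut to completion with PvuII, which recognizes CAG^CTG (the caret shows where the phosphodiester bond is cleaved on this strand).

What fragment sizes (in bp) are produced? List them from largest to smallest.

59, 17, 15 bp

PvuII sites (CAGCTG) start at positions 19, 36, 51.
PvuII cuts after base 3 of each site, so after positions 21, 38, 53.
Circular molecule, 3 cuts → 3 fragments:
  22–38 → 17 bp
  39–53 → 15 bp
  54–91 then 1–21 → 38 + 21 = 59 bp
Sorted largest to smallest: 59, 17, 15 bp.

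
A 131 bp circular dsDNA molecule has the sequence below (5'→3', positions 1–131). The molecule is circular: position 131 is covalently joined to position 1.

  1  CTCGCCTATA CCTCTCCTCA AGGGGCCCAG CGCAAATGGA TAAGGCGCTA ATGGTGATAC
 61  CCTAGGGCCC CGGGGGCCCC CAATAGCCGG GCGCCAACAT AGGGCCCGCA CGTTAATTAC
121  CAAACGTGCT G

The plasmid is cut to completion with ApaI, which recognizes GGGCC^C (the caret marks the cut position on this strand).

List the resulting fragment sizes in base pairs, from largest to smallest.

ApaI sites (GGGCCC) start at positions 23, 65, 74, 102.
ApaI cuts after base 5 of each site (before the last base), so after positions 27, 69, 78, 106.
Circular molecule, 4 cuts → 4 fragments:
  28–69 → 42 bp
  70–78 → 9 bp
  79–106 → 28 bp
  107–131 then 1–27 → 25 + 27 = 52 bp
Sorted largest to smallest: 52, 42, 28, 9 bp.

52, 42, 28, 9 bp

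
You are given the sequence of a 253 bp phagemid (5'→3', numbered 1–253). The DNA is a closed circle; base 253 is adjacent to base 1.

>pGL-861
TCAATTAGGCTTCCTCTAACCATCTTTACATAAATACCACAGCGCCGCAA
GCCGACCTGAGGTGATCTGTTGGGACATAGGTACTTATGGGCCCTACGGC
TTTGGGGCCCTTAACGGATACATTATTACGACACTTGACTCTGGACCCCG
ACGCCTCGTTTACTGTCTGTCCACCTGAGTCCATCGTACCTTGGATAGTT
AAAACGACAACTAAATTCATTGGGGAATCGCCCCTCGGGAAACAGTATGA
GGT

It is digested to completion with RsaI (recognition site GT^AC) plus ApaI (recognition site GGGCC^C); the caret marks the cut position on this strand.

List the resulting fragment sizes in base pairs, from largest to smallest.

RsaI sites (GTAC) start at positions 81, 186.
RsaI cuts after base 2 of each site, so after positions 82, 187.
ApaI sites (GGGCCC) start at positions 89, 105.
ApaI cuts after base 5 of each site (before the last base), so after positions 93, 109.
Combined cut positions: 82, 93, 109, 187.
Circular molecule, 4 cuts → 4 fragments:
  83–93 → 11 bp
  94–109 → 16 bp
  110–187 → 78 bp
  188–253 then 1–82 → 66 + 82 = 148 bp
Sorted largest to smallest: 148, 78, 16, 11 bp.

148, 78, 16, 11 bp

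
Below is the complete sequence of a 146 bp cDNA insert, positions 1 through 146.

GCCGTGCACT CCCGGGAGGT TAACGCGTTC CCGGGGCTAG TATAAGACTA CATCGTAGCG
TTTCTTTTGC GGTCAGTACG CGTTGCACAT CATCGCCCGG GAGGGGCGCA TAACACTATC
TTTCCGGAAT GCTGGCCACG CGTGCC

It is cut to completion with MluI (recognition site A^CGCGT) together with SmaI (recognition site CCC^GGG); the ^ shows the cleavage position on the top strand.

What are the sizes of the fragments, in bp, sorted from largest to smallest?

46, 40, 20, 13, 10, 9, 8 bp

MluI sites (ACGCGT) start at positions 23, 78, 138.
MluI cuts after the first base of each site, so after positions 23, 78, 138.
SmaI sites (CCCGGG) start at positions 11, 30, 96.
SmaI cuts after base 3 of each site, so after positions 13, 32, 98.
Combined cut positions: 13, 23, 32, 78, 98, 138.
Linear molecule, 6 cuts → 7 fragments:
  1–13 → 13 bp
  14–23 → 10 bp
  24–32 → 9 bp
  33–78 → 46 bp
  79–98 → 20 bp
  99–138 → 40 bp
  139–146 → 8 bp
Sorted largest to smallest: 46, 40, 20, 13, 10, 9, 8 bp.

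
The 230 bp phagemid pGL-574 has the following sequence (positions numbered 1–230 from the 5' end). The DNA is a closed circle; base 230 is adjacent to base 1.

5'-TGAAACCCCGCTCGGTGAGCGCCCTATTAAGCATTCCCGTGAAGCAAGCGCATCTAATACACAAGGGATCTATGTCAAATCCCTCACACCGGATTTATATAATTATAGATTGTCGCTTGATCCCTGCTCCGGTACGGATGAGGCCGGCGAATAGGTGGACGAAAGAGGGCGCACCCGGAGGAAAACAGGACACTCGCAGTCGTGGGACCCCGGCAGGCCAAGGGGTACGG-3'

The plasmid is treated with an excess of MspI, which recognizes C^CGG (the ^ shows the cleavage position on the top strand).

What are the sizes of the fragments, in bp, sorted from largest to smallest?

109, 40, 35, 31, 15 bp

MspI sites (CCGG) start at positions 89, 129, 144, 175, 210.
MspI cuts after the first base of each site, so after positions 89, 129, 144, 175, 210.
Circular molecule, 5 cuts → 5 fragments:
  90–129 → 40 bp
  130–144 → 15 bp
  145–175 → 31 bp
  176–210 → 35 bp
  211–230 then 1–89 → 20 + 89 = 109 bp
Sorted largest to smallest: 109, 40, 35, 31, 15 bp.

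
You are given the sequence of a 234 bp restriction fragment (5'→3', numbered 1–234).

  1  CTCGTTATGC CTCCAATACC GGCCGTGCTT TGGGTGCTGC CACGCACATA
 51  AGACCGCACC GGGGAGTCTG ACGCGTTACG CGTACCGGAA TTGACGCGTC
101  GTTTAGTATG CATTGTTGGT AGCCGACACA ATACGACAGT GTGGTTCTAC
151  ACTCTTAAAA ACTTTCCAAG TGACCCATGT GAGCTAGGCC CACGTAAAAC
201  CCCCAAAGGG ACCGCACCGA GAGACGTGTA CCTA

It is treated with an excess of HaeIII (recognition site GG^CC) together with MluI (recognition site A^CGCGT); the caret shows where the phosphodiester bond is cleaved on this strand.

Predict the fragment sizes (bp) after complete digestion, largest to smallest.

94, 49, 46, 22, 16, 7 bp

HaeIII sites (GGCC) start at positions 21, 187.
HaeIII cuts after base 2 of each site, so after positions 22, 188.
MluI sites (ACGCGT) start at positions 71, 78, 94.
MluI cuts after the first base of each site, so after positions 71, 78, 94.
Combined cut positions: 22, 71, 78, 94, 188.
Linear molecule, 5 cuts → 6 fragments:
  1–22 → 22 bp
  23–71 → 49 bp
  72–78 → 7 bp
  79–94 → 16 bp
  95–188 → 94 bp
  189–234 → 46 bp
Sorted largest to smallest: 94, 49, 46, 22, 16, 7 bp.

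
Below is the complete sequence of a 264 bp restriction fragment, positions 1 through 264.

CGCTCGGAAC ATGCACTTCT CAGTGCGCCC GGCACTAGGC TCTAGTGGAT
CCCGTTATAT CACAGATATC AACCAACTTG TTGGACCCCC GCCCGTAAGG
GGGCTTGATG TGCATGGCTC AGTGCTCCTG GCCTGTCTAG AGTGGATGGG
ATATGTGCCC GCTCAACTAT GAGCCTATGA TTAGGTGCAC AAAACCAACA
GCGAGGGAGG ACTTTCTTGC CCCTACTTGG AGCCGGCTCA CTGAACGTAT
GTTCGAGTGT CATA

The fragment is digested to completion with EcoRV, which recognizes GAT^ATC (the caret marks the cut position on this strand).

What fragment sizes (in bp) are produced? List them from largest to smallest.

197, 67 bp

The EcoRV site (GATATC) starts at position 65.
EcoRV cuts after base 3 of each site, so after position 67.
Linear molecule, 1 cut → 2 fragments:
  1–67 → 67 bp
  68–264 → 197 bp
Sorted largest to smallest: 197, 67 bp.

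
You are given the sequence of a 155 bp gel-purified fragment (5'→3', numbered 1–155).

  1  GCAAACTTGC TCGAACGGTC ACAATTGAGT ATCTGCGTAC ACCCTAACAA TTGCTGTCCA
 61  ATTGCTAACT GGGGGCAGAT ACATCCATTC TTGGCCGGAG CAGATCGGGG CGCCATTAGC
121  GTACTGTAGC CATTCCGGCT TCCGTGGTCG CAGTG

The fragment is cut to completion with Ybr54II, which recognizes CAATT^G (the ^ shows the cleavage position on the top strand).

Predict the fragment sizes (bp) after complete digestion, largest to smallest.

Ybr54II sites (CAATTG) start at positions 22, 48, 59.
Ybr54II cuts after base 5 of each site (before the last base), so after positions 26, 52, 63.
Linear molecule, 3 cuts → 4 fragments:
  1–26 → 26 bp
  27–52 → 26 bp
  53–63 → 11 bp
  64–155 → 92 bp
Sorted largest to smallest: 92, 26, 26, 11 bp.

92, 26, 26, 11 bp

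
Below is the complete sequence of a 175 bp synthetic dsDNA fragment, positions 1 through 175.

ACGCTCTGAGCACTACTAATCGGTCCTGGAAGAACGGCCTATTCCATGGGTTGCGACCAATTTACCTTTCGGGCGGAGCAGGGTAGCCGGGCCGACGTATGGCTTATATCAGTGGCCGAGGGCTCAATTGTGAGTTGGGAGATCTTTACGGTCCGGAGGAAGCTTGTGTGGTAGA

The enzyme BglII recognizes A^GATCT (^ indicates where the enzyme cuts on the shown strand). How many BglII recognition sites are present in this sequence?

1

AGATCT occurs starting at position 140.
BglII cuts at 1 site.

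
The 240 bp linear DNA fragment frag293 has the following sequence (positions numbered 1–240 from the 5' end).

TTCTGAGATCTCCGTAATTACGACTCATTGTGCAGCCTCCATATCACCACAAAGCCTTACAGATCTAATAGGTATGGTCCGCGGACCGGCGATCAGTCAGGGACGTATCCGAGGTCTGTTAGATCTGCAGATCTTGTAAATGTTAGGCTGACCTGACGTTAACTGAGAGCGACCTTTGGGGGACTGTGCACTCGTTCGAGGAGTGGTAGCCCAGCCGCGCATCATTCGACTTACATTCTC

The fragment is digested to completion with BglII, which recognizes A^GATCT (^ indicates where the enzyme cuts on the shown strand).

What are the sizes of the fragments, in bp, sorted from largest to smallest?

BglII sites (AGATCT) start at positions 6, 61, 121, 129.
BglII cuts after the first base of each site, so after positions 6, 61, 121, 129.
Linear molecule, 4 cuts → 5 fragments:
  1–6 → 6 bp
  7–61 → 55 bp
  62–121 → 60 bp
  122–129 → 8 bp
  130–240 → 111 bp
Sorted largest to smallest: 111, 60, 55, 8, 6 bp.

111, 60, 55, 8, 6 bp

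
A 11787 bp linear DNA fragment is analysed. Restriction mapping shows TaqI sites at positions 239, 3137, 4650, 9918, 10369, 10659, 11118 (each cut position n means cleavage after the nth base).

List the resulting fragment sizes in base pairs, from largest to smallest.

Linear molecule, 7 cuts → 8 fragments:
  239 − 0 = 239 bp
  3137 − 239 = 2898 bp
  4650 − 3137 = 1513 bp
  9918 − 4650 = 5268 bp
  10369 − 9918 = 451 bp
  10659 − 10369 = 290 bp
  11118 − 10659 = 459 bp
  11787 − 11118 = 669 bp
Sorted largest to smallest: 5268, 2898, 1513, 669, 459, 451, 290, 239 bp.

5268, 2898, 1513, 669, 459, 451, 290, 239 bp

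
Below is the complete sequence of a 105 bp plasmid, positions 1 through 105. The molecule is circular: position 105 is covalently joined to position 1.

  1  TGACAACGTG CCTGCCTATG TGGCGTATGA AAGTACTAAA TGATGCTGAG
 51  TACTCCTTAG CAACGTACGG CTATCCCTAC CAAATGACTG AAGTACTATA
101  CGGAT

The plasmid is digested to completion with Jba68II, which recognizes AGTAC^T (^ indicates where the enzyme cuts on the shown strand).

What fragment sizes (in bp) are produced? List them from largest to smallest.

45, 43, 17 bp

Jba68II sites (AGTACT) start at positions 32, 49, 92.
Jba68II cuts after base 5 of each site (before the last base), so after positions 36, 53, 96.
Circular molecule, 3 cuts → 3 fragments:
  37–53 → 17 bp
  54–96 → 43 bp
  97–105 then 1–36 → 9 + 36 = 45 bp
Sorted largest to smallest: 45, 43, 17 bp.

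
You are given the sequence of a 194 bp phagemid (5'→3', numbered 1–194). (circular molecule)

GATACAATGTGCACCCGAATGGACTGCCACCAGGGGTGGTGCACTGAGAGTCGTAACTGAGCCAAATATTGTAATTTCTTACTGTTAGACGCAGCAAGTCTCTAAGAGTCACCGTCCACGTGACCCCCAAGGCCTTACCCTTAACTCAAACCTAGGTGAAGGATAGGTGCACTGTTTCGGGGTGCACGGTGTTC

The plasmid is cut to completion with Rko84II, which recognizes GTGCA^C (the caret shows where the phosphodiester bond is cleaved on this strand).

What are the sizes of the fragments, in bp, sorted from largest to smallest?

Rko84II sites (GTGCAC) start at positions 9, 39, 167, 182.
Rko84II cuts after base 5 of each site (before the last base), so after positions 13, 43, 171, 186.
Circular molecule, 4 cuts → 4 fragments:
  14–43 → 30 bp
  44–171 → 128 bp
  172–186 → 15 bp
  187–194 then 1–13 → 8 + 13 = 21 bp
Sorted largest to smallest: 128, 30, 21, 15 bp.

128, 30, 21, 15 bp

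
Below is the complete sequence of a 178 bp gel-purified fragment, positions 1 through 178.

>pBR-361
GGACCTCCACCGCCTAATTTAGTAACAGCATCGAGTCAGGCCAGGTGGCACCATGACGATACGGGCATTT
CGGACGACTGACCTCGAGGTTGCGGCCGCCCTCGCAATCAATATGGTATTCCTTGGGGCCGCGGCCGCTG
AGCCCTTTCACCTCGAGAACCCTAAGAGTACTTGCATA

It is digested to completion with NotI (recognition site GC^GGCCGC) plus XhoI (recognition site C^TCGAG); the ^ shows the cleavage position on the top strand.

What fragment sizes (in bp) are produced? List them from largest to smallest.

NotI sites (GCGGCCGC) start at positions 92, 131.
NotI cuts after base 2 of each site, so after positions 93, 132.
XhoI sites (CTCGAG) start at positions 83, 152.
XhoI cuts after the first base of each site, so after positions 83, 152.
Combined cut positions: 83, 93, 132, 152.
Linear molecule, 4 cuts → 5 fragments:
  1–83 → 83 bp
  84–93 → 10 bp
  94–132 → 39 bp
  133–152 → 20 bp
  153–178 → 26 bp
Sorted largest to smallest: 83, 39, 26, 20, 10 bp.

83, 39, 26, 20, 10 bp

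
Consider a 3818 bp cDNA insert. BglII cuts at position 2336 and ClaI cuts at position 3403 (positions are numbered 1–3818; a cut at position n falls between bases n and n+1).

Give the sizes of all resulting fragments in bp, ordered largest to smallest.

2336, 1067, 415 bp

Combined cut positions (sorted): 2336, 3403.
Linear molecule, 2 cuts → 3 fragments:
  2336 − 0 = 2336 bp
  3403 − 2336 = 1067 bp
  3818 − 3403 = 415 bp
Sorted largest to smallest: 2336, 1067, 415 bp.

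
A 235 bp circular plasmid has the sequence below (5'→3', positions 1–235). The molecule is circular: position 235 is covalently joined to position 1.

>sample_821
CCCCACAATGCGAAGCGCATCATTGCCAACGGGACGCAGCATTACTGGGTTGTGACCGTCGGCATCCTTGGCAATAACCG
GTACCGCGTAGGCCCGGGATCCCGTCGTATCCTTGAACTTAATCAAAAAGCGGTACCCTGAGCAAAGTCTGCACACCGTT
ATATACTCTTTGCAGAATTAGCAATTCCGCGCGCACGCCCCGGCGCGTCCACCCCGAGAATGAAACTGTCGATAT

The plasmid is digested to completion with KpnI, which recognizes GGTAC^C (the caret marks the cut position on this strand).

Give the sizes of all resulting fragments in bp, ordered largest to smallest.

183, 52 bp

KpnI sites (GGTACC) start at positions 80, 132.
KpnI cuts after base 5 of each site (before the last base), so after positions 84, 136.
Circular molecule, 2 cuts → 2 fragments:
  85–136 → 52 bp
  137–235 then 1–84 → 99 + 84 = 183 bp
Sorted largest to smallest: 183, 52 bp.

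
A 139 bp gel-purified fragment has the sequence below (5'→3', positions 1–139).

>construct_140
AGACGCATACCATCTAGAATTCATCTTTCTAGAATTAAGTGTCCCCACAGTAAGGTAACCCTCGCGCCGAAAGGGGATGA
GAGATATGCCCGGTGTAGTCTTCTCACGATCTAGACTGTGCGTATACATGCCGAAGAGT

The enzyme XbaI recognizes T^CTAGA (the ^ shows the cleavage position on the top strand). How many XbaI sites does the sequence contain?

TCTAGA occurs starting at positions 13, 28, 110.
XbaI cuts at 3 sites.

3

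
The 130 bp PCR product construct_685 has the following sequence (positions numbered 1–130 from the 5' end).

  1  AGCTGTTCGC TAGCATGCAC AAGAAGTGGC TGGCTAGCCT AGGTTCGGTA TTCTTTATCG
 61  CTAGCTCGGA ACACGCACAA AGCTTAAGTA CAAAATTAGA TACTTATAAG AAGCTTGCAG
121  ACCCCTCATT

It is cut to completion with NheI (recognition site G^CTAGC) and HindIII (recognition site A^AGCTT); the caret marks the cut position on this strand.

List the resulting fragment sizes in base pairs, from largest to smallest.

31, 27, 24, 20, 19, 9 bp

NheI sites (GCTAGC) start at positions 9, 33, 60.
NheI cuts after the first base of each site, so after positions 9, 33, 60.
HindIII sites (AAGCTT) start at positions 80, 111.
HindIII cuts after the first base of each site, so after positions 80, 111.
Combined cut positions: 9, 33, 60, 80, 111.
Linear molecule, 5 cuts → 6 fragments:
  1–9 → 9 bp
  10–33 → 24 bp
  34–60 → 27 bp
  61–80 → 20 bp
  81–111 → 31 bp
  112–130 → 19 bp
Sorted largest to smallest: 31, 27, 24, 20, 19, 9 bp.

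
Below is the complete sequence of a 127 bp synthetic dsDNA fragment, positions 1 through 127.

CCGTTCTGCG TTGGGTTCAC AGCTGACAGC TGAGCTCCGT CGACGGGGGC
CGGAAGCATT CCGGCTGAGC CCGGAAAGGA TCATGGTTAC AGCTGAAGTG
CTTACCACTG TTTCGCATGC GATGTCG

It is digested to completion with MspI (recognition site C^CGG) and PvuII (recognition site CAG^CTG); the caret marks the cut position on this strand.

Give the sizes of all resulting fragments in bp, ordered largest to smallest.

35, 22, 21, 21, 11, 10, 7 bp

MspI sites (CCGG) start at positions 50, 61, 71.
MspI cuts after the first base of each site, so after positions 50, 61, 71.
PvuII sites (CAGCTG) start at positions 20, 27, 90.
PvuII cuts after base 3 of each site, so after positions 22, 29, 92.
Combined cut positions: 22, 29, 50, 61, 71, 92.
Linear molecule, 6 cuts → 7 fragments:
  1–22 → 22 bp
  23–29 → 7 bp
  30–50 → 21 bp
  51–61 → 11 bp
  62–71 → 10 bp
  72–92 → 21 bp
  93–127 → 35 bp
Sorted largest to smallest: 35, 22, 21, 21, 11, 10, 7 bp.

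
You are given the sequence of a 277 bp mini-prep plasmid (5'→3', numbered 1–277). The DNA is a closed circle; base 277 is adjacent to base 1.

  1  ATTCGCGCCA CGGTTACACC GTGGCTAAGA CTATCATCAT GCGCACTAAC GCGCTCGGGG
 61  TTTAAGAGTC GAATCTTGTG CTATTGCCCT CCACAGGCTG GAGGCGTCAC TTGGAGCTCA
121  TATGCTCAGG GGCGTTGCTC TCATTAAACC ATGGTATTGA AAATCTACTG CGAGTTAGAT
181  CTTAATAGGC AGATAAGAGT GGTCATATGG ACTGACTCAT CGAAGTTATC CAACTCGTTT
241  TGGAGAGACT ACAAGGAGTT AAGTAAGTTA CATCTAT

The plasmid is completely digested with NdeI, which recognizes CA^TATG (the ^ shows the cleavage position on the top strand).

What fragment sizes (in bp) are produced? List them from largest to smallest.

NdeI sites (CATATG) start at positions 119, 204.
NdeI cuts after base 2 of each site, so after positions 120, 205.
Circular molecule, 2 cuts → 2 fragments:
  121–205 → 85 bp
  206–277 then 1–120 → 72 + 120 = 192 bp
Sorted largest to smallest: 192, 85 bp.

192, 85 bp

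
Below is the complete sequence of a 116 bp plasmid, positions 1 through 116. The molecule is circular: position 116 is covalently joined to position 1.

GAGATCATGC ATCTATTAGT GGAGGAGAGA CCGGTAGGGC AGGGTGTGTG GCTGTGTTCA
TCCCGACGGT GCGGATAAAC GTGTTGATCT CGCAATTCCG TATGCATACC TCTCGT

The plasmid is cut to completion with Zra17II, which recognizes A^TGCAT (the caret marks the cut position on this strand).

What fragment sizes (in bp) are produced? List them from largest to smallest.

Zra17II sites (ATGCAT) start at positions 7, 102.
Zra17II cuts after the first base of each site, so after positions 7, 102.
Circular molecule, 2 cuts → 2 fragments:
  8–102 → 95 bp
  103–116 then 1–7 → 14 + 7 = 21 bp
Sorted largest to smallest: 95, 21 bp.

95, 21 bp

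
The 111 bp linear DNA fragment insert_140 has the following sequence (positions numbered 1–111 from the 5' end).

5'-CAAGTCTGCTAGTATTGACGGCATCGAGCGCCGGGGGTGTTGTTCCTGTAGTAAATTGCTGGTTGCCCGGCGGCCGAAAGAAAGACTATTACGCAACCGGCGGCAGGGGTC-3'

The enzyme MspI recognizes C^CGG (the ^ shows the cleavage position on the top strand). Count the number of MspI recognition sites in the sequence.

CCGG occurs starting at positions 31, 67, 97.
MspI cuts at 3 sites.

3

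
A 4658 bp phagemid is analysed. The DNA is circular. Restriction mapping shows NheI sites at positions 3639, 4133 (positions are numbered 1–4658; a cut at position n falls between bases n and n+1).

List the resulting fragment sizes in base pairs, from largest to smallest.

4164, 494 bp

Circular molecule, 2 cuts → 2 fragments:
  4133 − 3639 = 494 bp
  wrap: 4658 − 4133 + 3639 = 4164 bp
Sorted largest to smallest: 4164, 494 bp.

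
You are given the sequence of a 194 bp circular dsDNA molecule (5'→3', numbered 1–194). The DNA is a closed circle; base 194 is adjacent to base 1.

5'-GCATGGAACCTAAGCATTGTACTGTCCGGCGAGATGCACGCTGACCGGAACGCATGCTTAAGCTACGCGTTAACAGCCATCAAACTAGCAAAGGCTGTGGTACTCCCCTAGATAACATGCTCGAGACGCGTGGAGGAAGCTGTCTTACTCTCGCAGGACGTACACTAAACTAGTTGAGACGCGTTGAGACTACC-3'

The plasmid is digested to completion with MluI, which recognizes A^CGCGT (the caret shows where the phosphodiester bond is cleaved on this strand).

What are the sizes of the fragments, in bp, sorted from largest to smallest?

MluI sites (ACGCGT) start at positions 65, 126, 179.
MluI cuts after the first base of each site, so after positions 65, 126, 179.
Circular molecule, 3 cuts → 3 fragments:
  66–126 → 61 bp
  127–179 → 53 bp
  180–194 then 1–65 → 15 + 65 = 80 bp
Sorted largest to smallest: 80, 61, 53 bp.

80, 61, 53 bp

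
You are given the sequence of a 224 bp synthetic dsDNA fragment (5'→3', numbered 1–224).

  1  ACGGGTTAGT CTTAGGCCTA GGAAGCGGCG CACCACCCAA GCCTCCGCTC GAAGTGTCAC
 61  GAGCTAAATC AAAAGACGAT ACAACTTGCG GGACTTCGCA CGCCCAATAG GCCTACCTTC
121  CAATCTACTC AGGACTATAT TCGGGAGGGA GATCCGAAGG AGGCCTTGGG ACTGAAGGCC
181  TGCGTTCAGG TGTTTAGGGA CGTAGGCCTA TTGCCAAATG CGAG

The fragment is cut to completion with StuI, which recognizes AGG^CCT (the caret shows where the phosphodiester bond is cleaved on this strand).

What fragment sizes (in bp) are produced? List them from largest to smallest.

StuI sites (AGGCCT) start at positions 14, 109, 161, 176, 204.
StuI cuts after base 3 of each site, so after positions 16, 111, 163, 178, 206.
Linear molecule, 5 cuts → 6 fragments:
  1–16 → 16 bp
  17–111 → 95 bp
  112–163 → 52 bp
  164–178 → 15 bp
  179–206 → 28 bp
  207–224 → 18 bp
Sorted largest to smallest: 95, 52, 28, 18, 16, 15 bp.

95, 52, 28, 18, 16, 15 bp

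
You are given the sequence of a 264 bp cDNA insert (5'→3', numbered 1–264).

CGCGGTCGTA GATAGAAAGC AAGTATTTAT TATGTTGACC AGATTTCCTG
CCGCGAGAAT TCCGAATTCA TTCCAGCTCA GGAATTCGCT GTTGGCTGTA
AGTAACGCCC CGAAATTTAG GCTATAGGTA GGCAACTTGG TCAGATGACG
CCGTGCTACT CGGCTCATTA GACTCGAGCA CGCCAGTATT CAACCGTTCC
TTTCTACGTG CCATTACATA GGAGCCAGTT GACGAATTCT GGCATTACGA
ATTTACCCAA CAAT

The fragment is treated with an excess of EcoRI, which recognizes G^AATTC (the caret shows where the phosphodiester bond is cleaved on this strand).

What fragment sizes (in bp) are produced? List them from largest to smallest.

EcoRI sites (GAATTC) start at positions 57, 64, 82, 234.
EcoRI cuts after the first base of each site, so after positions 57, 64, 82, 234.
Linear molecule, 4 cuts → 5 fragments:
  1–57 → 57 bp
  58–64 → 7 bp
  65–82 → 18 bp
  83–234 → 152 bp
  235–264 → 30 bp
Sorted largest to smallest: 152, 57, 30, 18, 7 bp.

152, 57, 30, 18, 7 bp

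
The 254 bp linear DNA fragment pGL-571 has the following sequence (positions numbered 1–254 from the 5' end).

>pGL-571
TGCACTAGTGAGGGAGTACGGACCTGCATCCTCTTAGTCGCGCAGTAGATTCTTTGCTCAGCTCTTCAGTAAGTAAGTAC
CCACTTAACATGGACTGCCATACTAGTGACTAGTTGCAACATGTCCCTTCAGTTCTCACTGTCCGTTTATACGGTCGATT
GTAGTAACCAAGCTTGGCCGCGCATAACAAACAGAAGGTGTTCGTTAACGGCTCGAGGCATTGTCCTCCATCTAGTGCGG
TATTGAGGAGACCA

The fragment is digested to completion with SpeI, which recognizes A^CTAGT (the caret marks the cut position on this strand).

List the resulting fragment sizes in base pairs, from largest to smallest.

SpeI sites (ACTAGT) start at positions 4, 102, 109.
SpeI cuts after the first base of each site, so after positions 4, 102, 109.
Linear molecule, 3 cuts → 4 fragments:
  1–4 → 4 bp
  5–102 → 98 bp
  103–109 → 7 bp
  110–254 → 145 bp
Sorted largest to smallest: 145, 98, 7, 4 bp.

145, 98, 7, 4 bp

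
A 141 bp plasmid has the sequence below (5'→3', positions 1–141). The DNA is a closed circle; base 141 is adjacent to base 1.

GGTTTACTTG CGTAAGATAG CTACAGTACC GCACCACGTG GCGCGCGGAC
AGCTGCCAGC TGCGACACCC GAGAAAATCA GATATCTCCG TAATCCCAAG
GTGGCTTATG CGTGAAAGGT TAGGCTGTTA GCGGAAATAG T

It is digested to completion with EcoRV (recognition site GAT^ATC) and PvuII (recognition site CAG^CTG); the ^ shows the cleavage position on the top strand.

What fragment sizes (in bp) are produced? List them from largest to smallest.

The EcoRV site (GATATC) starts at position 81.
EcoRV cuts after base 3 of each site, so after position 83.
PvuII sites (CAGCTG) start at positions 50, 57.
PvuII cuts after base 3 of each site, so after positions 52, 59.
Combined cut positions: 52, 59, 83.
Circular molecule, 3 cuts → 3 fragments:
  53–59 → 7 bp
  60–83 → 24 bp
  84–141 then 1–52 → 58 + 52 = 110 bp
Sorted largest to smallest: 110, 24, 7 bp.

110, 24, 7 bp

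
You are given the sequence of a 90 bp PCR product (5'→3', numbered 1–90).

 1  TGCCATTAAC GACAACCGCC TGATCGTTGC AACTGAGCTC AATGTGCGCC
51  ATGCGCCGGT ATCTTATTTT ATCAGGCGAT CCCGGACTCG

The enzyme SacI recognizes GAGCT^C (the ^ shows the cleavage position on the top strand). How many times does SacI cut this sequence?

1

GAGCTC occurs starting at position 35.
SacI cuts at 1 site.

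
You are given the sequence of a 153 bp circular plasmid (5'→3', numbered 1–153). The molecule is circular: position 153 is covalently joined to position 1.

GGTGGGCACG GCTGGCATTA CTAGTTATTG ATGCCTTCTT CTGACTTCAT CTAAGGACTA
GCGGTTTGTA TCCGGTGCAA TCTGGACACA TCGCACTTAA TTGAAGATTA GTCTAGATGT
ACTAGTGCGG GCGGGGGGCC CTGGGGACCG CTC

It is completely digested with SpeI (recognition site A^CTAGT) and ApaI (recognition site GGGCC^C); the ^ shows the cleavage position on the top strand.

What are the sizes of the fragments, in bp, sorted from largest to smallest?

SpeI sites (ACTAGT) start at positions 20, 121.
SpeI cuts after the first base of each site, so after positions 20, 121.
The ApaI site (GGGCCC) starts at position 136.
ApaI cuts after base 5 of each site (before the last base), so after position 140.
Combined cut positions: 20, 121, 140.
Circular molecule, 3 cuts → 3 fragments:
  21–121 → 101 bp
  122–140 → 19 bp
  141–153 then 1–20 → 13 + 20 = 33 bp
Sorted largest to smallest: 101, 33, 19 bp.

101, 33, 19 bp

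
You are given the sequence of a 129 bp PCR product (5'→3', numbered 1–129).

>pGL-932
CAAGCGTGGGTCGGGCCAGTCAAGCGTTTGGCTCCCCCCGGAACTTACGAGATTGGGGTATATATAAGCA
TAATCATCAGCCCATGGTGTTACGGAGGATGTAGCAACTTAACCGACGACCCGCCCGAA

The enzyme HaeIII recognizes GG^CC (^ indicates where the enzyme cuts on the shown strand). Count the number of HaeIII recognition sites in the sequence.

1

GGCC occurs starting at position 14.
HaeIII cuts at 1 site.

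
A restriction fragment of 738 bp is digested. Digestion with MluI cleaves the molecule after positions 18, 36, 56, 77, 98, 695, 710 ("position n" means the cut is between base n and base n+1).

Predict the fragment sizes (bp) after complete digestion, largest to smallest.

597, 28, 21, 21, 20, 18, 18, 15 bp

Linear molecule, 7 cuts → 8 fragments:
  18 − 0 = 18 bp
  36 − 18 = 18 bp
  56 − 36 = 20 bp
  77 − 56 = 21 bp
  98 − 77 = 21 bp
  695 − 98 = 597 bp
  710 − 695 = 15 bp
  738 − 710 = 28 bp
Sorted largest to smallest: 597, 28, 21, 21, 20, 18, 18, 15 bp.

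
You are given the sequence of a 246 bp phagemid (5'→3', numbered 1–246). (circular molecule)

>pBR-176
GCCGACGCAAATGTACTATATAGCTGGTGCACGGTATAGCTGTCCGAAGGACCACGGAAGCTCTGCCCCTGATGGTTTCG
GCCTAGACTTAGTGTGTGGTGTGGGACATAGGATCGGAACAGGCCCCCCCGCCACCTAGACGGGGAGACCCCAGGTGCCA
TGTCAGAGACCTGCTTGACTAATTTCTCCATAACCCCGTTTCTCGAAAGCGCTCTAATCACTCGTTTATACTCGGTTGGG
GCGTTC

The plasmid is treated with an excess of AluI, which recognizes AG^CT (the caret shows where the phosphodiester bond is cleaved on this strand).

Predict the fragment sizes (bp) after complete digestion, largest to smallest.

AluI sites (AGCT) start at positions 22, 38, 59.
AluI cuts after base 2 of each site, so after positions 23, 39, 60.
Circular molecule, 3 cuts → 3 fragments:
  24–39 → 16 bp
  40–60 → 21 bp
  61–246 then 1–23 → 186 + 23 = 209 bp
Sorted largest to smallest: 209, 21, 16 bp.

209, 21, 16 bp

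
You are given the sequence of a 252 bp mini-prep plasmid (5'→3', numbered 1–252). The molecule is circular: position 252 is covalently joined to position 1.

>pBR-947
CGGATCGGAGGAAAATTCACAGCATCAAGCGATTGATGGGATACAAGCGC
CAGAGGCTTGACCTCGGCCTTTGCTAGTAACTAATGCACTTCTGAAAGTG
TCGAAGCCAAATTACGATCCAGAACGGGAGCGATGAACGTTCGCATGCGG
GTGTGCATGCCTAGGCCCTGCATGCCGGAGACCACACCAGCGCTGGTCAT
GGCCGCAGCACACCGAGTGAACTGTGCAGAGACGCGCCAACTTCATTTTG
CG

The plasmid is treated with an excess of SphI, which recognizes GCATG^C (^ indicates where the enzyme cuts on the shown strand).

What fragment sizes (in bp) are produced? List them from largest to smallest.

SphI sites (GCATGC) start at positions 143, 155, 170.
SphI cuts after base 5 of each site (before the last base), so after positions 147, 159, 174.
Circular molecule, 3 cuts → 3 fragments:
  148–159 → 12 bp
  160–174 → 15 bp
  175–252 then 1–147 → 78 + 147 = 225 bp
Sorted largest to smallest: 225, 15, 12 bp.

225, 15, 12 bp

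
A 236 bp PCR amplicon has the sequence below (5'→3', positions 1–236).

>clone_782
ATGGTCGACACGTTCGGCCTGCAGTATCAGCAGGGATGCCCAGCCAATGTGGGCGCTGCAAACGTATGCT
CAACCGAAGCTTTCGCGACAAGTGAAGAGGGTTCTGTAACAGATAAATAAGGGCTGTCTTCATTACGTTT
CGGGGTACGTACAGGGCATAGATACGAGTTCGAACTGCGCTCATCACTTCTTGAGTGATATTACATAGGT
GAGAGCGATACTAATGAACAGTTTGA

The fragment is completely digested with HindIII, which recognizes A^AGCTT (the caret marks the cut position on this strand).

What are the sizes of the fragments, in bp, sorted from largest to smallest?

The HindIII site (AAGCTT) starts at position 77.
HindIII cuts after the first base of each site, so after position 77.
Linear molecule, 1 cut → 2 fragments:
  1–77 → 77 bp
  78–236 → 159 bp
Sorted largest to smallest: 159, 77 bp.

159, 77 bp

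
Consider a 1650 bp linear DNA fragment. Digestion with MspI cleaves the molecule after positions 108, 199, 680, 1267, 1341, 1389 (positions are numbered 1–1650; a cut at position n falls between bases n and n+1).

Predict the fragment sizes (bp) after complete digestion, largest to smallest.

Linear molecule, 6 cuts → 7 fragments:
  108 − 0 = 108 bp
  199 − 108 = 91 bp
  680 − 199 = 481 bp
  1267 − 680 = 587 bp
  1341 − 1267 = 74 bp
  1389 − 1341 = 48 bp
  1650 − 1389 = 261 bp
Sorted largest to smallest: 587, 481, 261, 108, 91, 74, 48 bp.

587, 481, 261, 108, 91, 74, 48 bp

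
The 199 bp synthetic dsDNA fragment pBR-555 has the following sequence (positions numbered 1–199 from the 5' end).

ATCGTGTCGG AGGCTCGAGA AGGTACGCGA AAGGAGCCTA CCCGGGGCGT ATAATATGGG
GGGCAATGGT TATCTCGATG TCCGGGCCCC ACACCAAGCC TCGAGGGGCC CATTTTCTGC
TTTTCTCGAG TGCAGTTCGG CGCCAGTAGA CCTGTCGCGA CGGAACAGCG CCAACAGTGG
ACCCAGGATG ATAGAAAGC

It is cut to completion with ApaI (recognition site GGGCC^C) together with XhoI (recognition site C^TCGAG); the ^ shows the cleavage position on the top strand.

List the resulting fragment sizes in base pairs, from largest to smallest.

74, 74, 15, 14, 12, 10 bp

ApaI sites (GGGCCC) start at positions 84, 106.
ApaI cuts after base 5 of each site (before the last base), so after positions 88, 110.
XhoI sites (CTCGAG) start at positions 14, 100, 125.
XhoI cuts after the first base of each site, so after positions 14, 100, 125.
Combined cut positions: 14, 88, 100, 110, 125.
Linear molecule, 5 cuts → 6 fragments:
  1–14 → 14 bp
  15–88 → 74 bp
  89–100 → 12 bp
  101–110 → 10 bp
  111–125 → 15 bp
  126–199 → 74 bp
Sorted largest to smallest: 74, 74, 15, 14, 12, 10 bp.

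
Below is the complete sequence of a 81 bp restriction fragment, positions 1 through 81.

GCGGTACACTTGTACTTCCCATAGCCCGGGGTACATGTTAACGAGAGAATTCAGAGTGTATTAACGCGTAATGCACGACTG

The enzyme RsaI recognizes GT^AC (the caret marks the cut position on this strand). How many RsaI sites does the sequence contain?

GTAC occurs starting at positions 4, 12, 31.
RsaI cuts at 3 sites.

3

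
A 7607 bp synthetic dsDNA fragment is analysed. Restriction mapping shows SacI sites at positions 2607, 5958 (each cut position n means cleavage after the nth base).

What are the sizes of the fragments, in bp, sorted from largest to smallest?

Linear molecule, 2 cuts → 3 fragments:
  2607 − 0 = 2607 bp
  5958 − 2607 = 3351 bp
  7607 − 5958 = 1649 bp
Sorted largest to smallest: 3351, 2607, 1649 bp.

3351, 2607, 1649 bp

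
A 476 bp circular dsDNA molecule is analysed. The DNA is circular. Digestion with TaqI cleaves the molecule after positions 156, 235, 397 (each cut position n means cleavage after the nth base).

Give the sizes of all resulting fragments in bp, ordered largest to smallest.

Circular molecule, 3 cuts → 3 fragments:
  235 − 156 = 79 bp
  397 − 235 = 162 bp
  wrap: 476 − 397 + 156 = 235 bp
Sorted largest to smallest: 235, 162, 79 bp.

235, 162, 79 bp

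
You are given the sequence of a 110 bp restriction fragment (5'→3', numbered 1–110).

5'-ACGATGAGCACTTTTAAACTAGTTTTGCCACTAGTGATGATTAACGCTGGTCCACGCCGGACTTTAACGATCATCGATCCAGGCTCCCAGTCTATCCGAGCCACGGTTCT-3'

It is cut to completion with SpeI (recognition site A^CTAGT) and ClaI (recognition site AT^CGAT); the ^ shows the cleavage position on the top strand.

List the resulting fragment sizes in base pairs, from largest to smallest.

SpeI sites (ACTAGT) start at positions 18, 30.
SpeI cuts after the first base of each site, so after positions 18, 30.
The ClaI site (ATCGAT) starts at position 73.
ClaI cuts after base 2 of each site, so after position 74.
Combined cut positions: 18, 30, 74.
Linear molecule, 3 cuts → 4 fragments:
  1–18 → 18 bp
  19–30 → 12 bp
  31–74 → 44 bp
  75–110 → 36 bp
Sorted largest to smallest: 44, 36, 18, 12 bp.

44, 36, 18, 12 bp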